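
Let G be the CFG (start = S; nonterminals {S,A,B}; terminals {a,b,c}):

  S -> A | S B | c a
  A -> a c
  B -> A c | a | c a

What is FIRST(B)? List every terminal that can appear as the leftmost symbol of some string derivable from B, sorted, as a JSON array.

FIRST sets, iterate to fixpoint:
pass 1:
  A via A→a c: +{a}
  B via B→A c: +{a}
  B via B→c a: +{c}
  S via S→A: +{a}
  S via S→c a: +{c}
  FIRST[S]={a,c}  FIRST[A]={a}  FIRST[B]={a,c}
pass 2: (no change)
  FIRST[S]={a,c}  FIRST[A]={a}  FIRST[B]={a,c}

FIRST(B) = ["a", "c"]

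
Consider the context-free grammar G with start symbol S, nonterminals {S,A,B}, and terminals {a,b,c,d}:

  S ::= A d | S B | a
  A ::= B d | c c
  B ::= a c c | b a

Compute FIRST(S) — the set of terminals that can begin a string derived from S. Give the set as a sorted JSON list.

Compute FIRST by fixpoint:
round 1:
  A via A→c c: +{c}
  B via B→a c c: +{a}
  B via B→b a: +{b}
  S via S→A d: +{c}
  S via S→a: +{a}
  FIRST[S]={a,c}  FIRST[A]={c}  FIRST[B]={a,b}
round 2:
  A via A→B d: +{a,b}
  S via S→A d: +{b}
  FIRST[S]={a,b,c}  FIRST[A]={a,b,c}  FIRST[B]={a,b}
round 3: (stable)
  FIRST[S]={a,b,c}  FIRST[A]={a,b,c}  FIRST[B]={a,b}

FIRST(S) = ["a", "b", "c"]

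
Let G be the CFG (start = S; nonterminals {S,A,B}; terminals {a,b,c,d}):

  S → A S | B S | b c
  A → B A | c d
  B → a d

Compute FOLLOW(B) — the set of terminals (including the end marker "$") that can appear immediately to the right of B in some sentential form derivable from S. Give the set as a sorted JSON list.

Compute FIRST by fixpoint:
pass 1:
  A via A→c d: +{c}
  B via B→a d: +{a}
  S via S→A S: +{c}
  S via S→B S: +{a}
  S via S→b c: +{b}
  FIRST[S]={a,b,c}  FIRST[A]={c}  FIRST[B]={a}
pass 2:
  A via A→B A: +{a}
  FIRST[S]={a,b,c}  FIRST[A]={a,c}  FIRST[B]={a}
pass 3: — fixpoint
  FIRST[S]={a,b,c}  FIRST[A]={a,c}  FIRST[B]={a}

Compute FOLLOW by fixpoint:
initialize: $ ∈ FOLLOW(S)
round 1:
  A→B A: FOLLOW(B) ⊇ FIRST(A) = {a,c}; new: +{a,c}
  S→A S: FOLLOW(A) ⊇ FIRST(S) = {a,b,c}; new: +{a,b,c}
  S→B S: FOLLOW(B) ⊇ FIRST(S) = {a,b,c}; new: +{b}
  FOLLOW(S)={$}  FOLLOW(A)={a,b,c}  FOLLOW(B)={a,b,c}
round 2: — fixpoint
  FOLLOW(S)={$}  FOLLOW(A)={a,b,c}  FOLLOW(B)={a,b,c}

FOLLOW(B) = ["a", "b", "c"]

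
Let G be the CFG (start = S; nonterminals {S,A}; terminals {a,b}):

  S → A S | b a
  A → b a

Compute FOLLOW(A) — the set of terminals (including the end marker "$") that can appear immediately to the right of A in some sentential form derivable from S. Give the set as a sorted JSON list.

Compute FIRST by fixpoint:
[1]
  A via A→b a: +{b}
  S via S→A S: +{b}
  FIRST(S)={b}  FIRST(A)={b}
[2] (no change)
  FIRST(S)={b}  FIRST(A)={b}

FOLLOW iteration:
FOLLOW(S) := {$}
round 1:
  S→A S: FOLLOW(A) ⊇ FIRST(S) = {b}; new: +{b}
  FOLLOW(S)={$}  FOLLOW(A)={b}
round 2: (no change)
  FOLLOW(S)={$}  FOLLOW(A)={b}

FOLLOW(A) = ["b"]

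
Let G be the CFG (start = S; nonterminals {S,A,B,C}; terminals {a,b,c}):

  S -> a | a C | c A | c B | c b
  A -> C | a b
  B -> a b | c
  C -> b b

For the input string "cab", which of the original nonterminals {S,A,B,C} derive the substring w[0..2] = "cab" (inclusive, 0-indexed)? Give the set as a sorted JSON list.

Convert to CNF:
  S -> T0 C | T2 A | T2 B | T2 T1 | a
  A -> T0 T1 | T1 T1
  B -> T0 T1 | c
  C -> T1 T1
  T0 -> a
  T1 -> b
  T2 -> c

Fill CYK table bottom-up (cells [i..j] with 0 ≤ i ≤ j ≤ 2 only):
  T[0,0] 'c' = {B,T2}  orig:{B}
  T[1,1] 'a' = {S,T0}  orig:{S}
  T[2,2] 'b' = {T1}  orig:{}
  T[0,1] 'ca' = ∅
  T[1,2] 'ab' = {A,B}
  T[0,2] 'cab' = {S}

Original NTs in T[0,2] deriving "cab": ["S"]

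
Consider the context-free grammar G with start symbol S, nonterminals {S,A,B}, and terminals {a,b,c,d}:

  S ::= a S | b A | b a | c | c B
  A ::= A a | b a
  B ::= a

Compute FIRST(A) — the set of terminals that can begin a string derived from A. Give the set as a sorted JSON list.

FIRST iteration:
round 1:
  A via A→b a: +{b}
  B via B→a: +{a}
  S via S→a S: +{a}
  S via S→b A: +{b}
  S via S→c: +{c}
  S: {a,b,c}  A: {b}  B: {a}
round 2: (no change)
  S: {a,b,c}  A: {b}  B: {a}

FIRST(A) = ["b"]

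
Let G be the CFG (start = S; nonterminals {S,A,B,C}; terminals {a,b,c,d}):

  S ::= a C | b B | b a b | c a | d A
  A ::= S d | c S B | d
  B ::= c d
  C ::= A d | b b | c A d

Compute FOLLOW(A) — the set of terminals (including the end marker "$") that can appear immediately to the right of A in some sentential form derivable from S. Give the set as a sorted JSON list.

Compute FIRST by fixpoint:
pass 1:
  A via A→c S B: +{c}
  A via A→d: +{d}
  B via B→c d: +{c}
  C via C→A d: +{c,d}
  C via C→b b: +{b}
  S via S→a C: +{a}
  S via S→b B: +{b}
  S via S→c a: +{c}
  S via S→d A: +{d}
  S: {a,b,c,d}  A: {c,d}  B: {c}  C: {b,c,d}
pass 2:
  A via A→S d: +{a,b}
  C via C→A d: +{a}
  S: {a,b,c,d}  A: {a,b,c,d}  B: {c}  C: {a,b,c,d}
pass 3: done
  S: {a,b,c,d}  A: {a,b,c,d}  B: {c}  C: {a,b,c,d}

FOLLOW iteration:
FOLLOW(S) := {$}
pass 1:
  A→S d: FOLLOW(S) ⊇ FIRST(d) = {d}; new: +{d}
  A→c S B: FOLLOW(S) ⊇ FIRST(B) = {c}; new: +{c}
  C→A d: FOLLOW(A) ⊇ FIRST(d) = {d}; new: +{d}
  S→a C: FOLLOW(C) ⊇ FOLLOW(S) ⊇ {$,c,d}; new: +{$,c,d}
  S→b B: FOLLOW(B) ⊇ FOLLOW(S) ⊇ {$,c,d}; new: +{$,c,d}
  S→d A: FOLLOW(A) ⊇ FOLLOW(S) ⊇ {$,c,d}; new: +{$,c}
  FOLLOW[S]={$,c,d}  FOLLOW[A]={$,c,d}  FOLLOW[B]={$,c,d}  FOLLOW[C]={$,c,d}
pass 2: — fixpoint
  FOLLOW[S]={$,c,d}  FOLLOW[A]={$,c,d}  FOLLOW[B]={$,c,d}  FOLLOW[C]={$,c,d}

FOLLOW(A) = ["$", "c", "d"]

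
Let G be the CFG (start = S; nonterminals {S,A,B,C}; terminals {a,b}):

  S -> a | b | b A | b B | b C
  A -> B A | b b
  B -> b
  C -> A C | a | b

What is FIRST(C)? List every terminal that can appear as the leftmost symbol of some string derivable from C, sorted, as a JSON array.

Compute FIRST by fixpoint:
iter 1:
  A via A→b b: +{b}
  B via B→b: +{b}
  C via C→A C: +{b}
  C via C→a: +{a}
  S via S→a: +{a}
  S via S→b: +{b}
  FIRST(S)={a,b}  FIRST(A)={b}  FIRST(B)={b}  FIRST(C)={a,b}
iter 2: done
  FIRST(S)={a,b}  FIRST(A)={b}  FIRST(B)={b}  FIRST(C)={a,b}

FIRST(C) = ["a", "b"]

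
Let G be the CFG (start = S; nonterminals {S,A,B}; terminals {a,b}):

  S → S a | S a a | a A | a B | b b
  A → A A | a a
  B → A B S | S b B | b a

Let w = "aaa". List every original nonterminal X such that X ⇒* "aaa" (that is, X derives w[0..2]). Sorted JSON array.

CNF form of G:
  S -> S T0 | S X4 | T0 A | T0 B | T1 T1
  A -> A A | T0 T0
  B -> A X2 | S X3 | T1 T0
  T0 -> a
  T1 -> b
  X2 -> B S
  X3 -> T1 B
  X4 -> T0 T0

Fill CYK table bottom-up, restricted to cells inside w[0..2]:
  [0..0]={T0}  "a"  orig:{}
  [1..1]={T0}  "a"  orig:{}
  [2..2]={T0}  "a"  orig:{}
  [0..1]={A,X4}  "aa"  orig:{A}
  [1..2]={A,X4}  "aa"  orig:{A}
  [0..2]={S}  "aaa"

Original NTs in T[0,2] deriving "aaa": ["S"]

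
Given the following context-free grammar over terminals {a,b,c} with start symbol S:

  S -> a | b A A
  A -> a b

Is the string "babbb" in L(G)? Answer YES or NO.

Convert to CNF:
  S -> T1 X2 | a
  A -> T0 T1
  T0 -> a
  T1 -> b
  X2 -> A A

CYK table (by increasing span):
  [0..0]={T1}  "b"  orig:{}
  [1..1]={S,T0}  "a"  orig:{S}
  [2..2]={T1}  "b"  orig:{}
  [3..3]={T1}  "b"  orig:{}
  [4..4]={T1}  "b"  orig:{}
  [0..1]=∅  "ba"
  [1..2]={A}  "ab"
  [2..3]=∅  "bb"
  [3..4]=∅  "bb"
  [0..2]=∅  "bab"
  [1..3]=∅  "abb"
  [2..4]=∅  "bbb"
  [0..3]=∅  "babb"
  [1..4]=∅  "abbb"
  [0..4]=∅  "babbb"

S ∉ T[0,4] ⇒ NO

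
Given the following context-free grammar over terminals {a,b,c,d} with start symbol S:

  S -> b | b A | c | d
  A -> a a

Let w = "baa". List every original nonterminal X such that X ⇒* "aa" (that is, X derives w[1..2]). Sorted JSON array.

CNF form of G:
  S -> T1 A | b | c | d
  A -> T0 T0
  T0 -> a
  T1 -> b

Fill CYK table bottom-up — only the sub-triangle for w[1..2]:
  T[1,1] 'a' = {T0}  orig:{}
  T[2,2] 'a' = {T0}  orig:{}
  T[1,2] 'aa' = {A}

Original NTs in T[1,2] deriving "aa": ["A"]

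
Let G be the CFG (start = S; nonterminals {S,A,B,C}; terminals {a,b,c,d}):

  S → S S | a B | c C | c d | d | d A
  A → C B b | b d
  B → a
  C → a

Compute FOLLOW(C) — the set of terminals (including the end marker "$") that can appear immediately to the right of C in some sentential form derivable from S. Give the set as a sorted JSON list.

FIRST sets, iterate to fixpoint:
iter 1:
  A via A→b d: +{b}
  B via B→a: +{a}
  C via C→a: +{a}
  S via S→a B: +{a}
  S via S→c C: +{c}
  S via S→d: +{d}
  FIRST[S]={a,c,d}  FIRST[A]={b}  FIRST[B]={a}  FIRST[C]={a}
iter 2:
  A via A→C B b: +{a}
  FIRST[S]={a,c,d}  FIRST[A]={a,b}  FIRST[B]={a}  FIRST[C]={a}
iter 3: (no change)
  FIRST[S]={a,c,d}  FIRST[A]={a,b}  FIRST[B]={a}  FIRST[C]={a}

Compute FOLLOW by fixpoint:
seed FOLLOW(S) with $
round 1:
  A→C B b: FOLLOW(C) ⊇ FIRST(B) = {a}; new: +{a}
  A→C B b: FOLLOW(B) ⊇ FIRST(b) = {b}; new: +{b}
  S→S S: FOLLOW(S) ⊇ FIRST(S) = {a,c,d}; new: +{a,c,d}
  S→a B: FOLLOW(B) ⊇ FOLLOW(S) ⊇ {$,a,c,d}; new: +{$,a,c,d}
  S→c C: FOLLOW(C) ⊇ FOLLOW(S) ⊇ {$,a,c,d}; new: +{$,c,d}
  S→d A: FOLLOW(A) ⊇ FOLLOW(S) ⊇ {$,a,c,d}; new: +{$,a,c,d}
  S: {$,a,c,d}  A: {$,a,c,d}  B: {$,a,b,c,d}  C: {$,a,c,d}
round 2: (stable)
  S: {$,a,c,d}  A: {$,a,c,d}  B: {$,a,b,c,d}  C: {$,a,c,d}

FOLLOW(C) = ["$", "a", "c", "d"]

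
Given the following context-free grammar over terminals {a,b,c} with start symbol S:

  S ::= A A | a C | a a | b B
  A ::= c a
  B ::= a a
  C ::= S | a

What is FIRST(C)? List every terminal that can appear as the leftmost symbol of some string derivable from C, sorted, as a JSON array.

FIRST sets, iterate to fixpoint:
round 1:
  A via A→c a: +{c}
  B via B→a a: +{a}
  C via C→a: +{a}
  S via S→A A: +{c}
  S via S→a C: +{a}
  S via S→b B: +{b}
  S: {a,b,c}  A: {c}  B: {a}  C: {a}
round 2:
  C via C→S: +{b,c}
  S: {a,b,c}  A: {c}  B: {a}  C: {a,b,c}
round 3: done
  S: {a,b,c}  A: {c}  B: {a}  C: {a,b,c}

FIRST(C) = ["a", "b", "c"]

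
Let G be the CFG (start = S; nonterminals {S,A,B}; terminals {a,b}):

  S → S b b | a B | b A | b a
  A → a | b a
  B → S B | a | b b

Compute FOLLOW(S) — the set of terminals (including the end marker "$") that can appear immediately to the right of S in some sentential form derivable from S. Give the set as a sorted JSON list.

FIRST iteration:
iter 1:
  A via A→a: +{a}
  A via A→b a: +{b}
  B via B→a: +{a}
  B via B→b b: +{b}
  S via S→a B: +{a}
  S via S→b A: +{b}
  FIRST[S]={a,b}  FIRST[A]={a,b}  FIRST[B]={a,b}
iter 2: (stable)
  FIRST[S]={a,b}  FIRST[A]={a,b}  FIRST[B]={a,b}

Compute FOLLOW by fixpoint:
initialize: $ ∈ FOLLOW(S)
[1]
  B→S B: FOLLOW(S) ⊇ FIRST(B) = {a,b}; new: +{a,b}
  S→a B: FOLLOW(B) ⊇ FOLLOW(S) ⊇ {$,a,b}; new: +{$,a,b}
  S→b A: FOLLOW(A) ⊇ FOLLOW(S) ⊇ {$,a,b}; new: +{$,a,b}
  S: {$,a,b}  A: {$,a,b}  B: {$,a,b}
[2] done
  S: {$,a,b}  A: {$,a,b}  B: {$,a,b}

FOLLOW(S) = ["$", "a", "b"]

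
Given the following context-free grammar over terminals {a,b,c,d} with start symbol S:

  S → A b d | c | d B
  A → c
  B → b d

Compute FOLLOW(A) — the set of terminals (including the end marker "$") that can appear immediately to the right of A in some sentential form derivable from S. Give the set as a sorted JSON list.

FIRST sets, iterate to fixpoint:
round 1:
  A via A→c: +{c}
  B via B→b d: +{b}
  S via S→A b d: +{c}
  S via S→d B: +{d}
  FIRST(S)={c,d}  FIRST(A)={c}  FIRST(B)={b}
round 2: (stable)
  FIRST(S)={c,d}  FIRST(A)={c}  FIRST(B)={b}

Compute FOLLOW by fixpoint:
initialize: $ ∈ FOLLOW(S)
pass 1:
  S→A b d: FOLLOW(A) ⊇ FIRST(b) = {b}; new: +{b}
  S→d B: FOLLOW(B) ⊇ FOLLOW(S) ⊇ {$}; new: +{$}
  FOLLOW(S)={$}  FOLLOW(A)={b}  FOLLOW(B)={$}
pass 2: done
  FOLLOW(S)={$}  FOLLOW(A)={b}  FOLLOW(B)={$}

FOLLOW(A) = ["b"]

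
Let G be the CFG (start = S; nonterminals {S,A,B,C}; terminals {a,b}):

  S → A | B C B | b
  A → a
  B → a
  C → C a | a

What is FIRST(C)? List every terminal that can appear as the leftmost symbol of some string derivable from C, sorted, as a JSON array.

Compute FIRST by fixpoint:
pass 1:
  A via A→a: +{a}
  B via B→a: +{a}
  C via C→a: +{a}
  S via S→A: +{a}
  S via S→b: +{b}
  S: {a,b}  A: {a}  B: {a}  C: {a}
pass 2: done
  S: {a,b}  A: {a}  B: {a}  C: {a}

FIRST(C) = ["a"]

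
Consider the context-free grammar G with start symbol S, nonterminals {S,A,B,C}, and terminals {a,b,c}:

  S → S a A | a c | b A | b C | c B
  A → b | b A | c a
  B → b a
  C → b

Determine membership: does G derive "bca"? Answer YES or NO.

CNF form of G:
  S -> S X3 | T0 A | T0 C | T1 B | T2 T1
  A -> T0 A | T1 T2 | b
  B -> T0 T2
  C -> b
  T0 -> b
  T1 -> c
  T2 -> a
  X3 -> T2 A

CYK fill:
  cell(0,0) b: {A,C,T0}  orig:{A,C}
  cell(1,1) c: {T1}  orig:{}
  cell(2,2) a: {T2}  orig:{}
  cell(0,1) bc: ∅
  cell(1,2) ca: {A}
  cell(0,2) bca: {A,S}

S ∈ T[0,2] ⇒ YES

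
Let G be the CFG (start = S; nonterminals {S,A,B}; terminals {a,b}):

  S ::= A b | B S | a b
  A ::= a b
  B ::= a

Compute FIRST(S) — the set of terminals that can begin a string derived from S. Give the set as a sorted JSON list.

FIRST sets, iterate to fixpoint:
round 1:
  A via A→a b: +{a}
  B via B→a: +{a}
  S via S→A b: +{a}
  FIRST(S)={a}  FIRST(A)={a}  FIRST(B)={a}
round 2: (no change)
  FIRST(S)={a}  FIRST(A)={a}  FIRST(B)={a}

FIRST(S) = ["a"]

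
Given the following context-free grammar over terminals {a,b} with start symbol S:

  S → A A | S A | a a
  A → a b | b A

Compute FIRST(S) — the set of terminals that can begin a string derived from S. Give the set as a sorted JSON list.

Compute FIRST by fixpoint:
iter 1:
  A via A→a b: +{a}
  A via A→b A: +{b}
  S via S→A A: +{a,b}
  FIRST[S]={a,b}  FIRST[A]={a,b}
iter 2: (stable)
  FIRST[S]={a,b}  FIRST[A]={a,b}

FIRST(S) = ["a", "b"]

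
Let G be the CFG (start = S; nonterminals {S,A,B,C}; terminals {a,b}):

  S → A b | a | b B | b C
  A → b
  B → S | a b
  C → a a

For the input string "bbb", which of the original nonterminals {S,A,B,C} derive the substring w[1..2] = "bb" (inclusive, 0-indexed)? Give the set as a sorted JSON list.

CNF form of G:
  S -> A T0 | T0 B | T0 C | a
  A -> b
  B -> A T0 | T0 B | T0 C | T1 T0 | a
  C -> T1 T1
  T0 -> b
  T1 -> a

CYK fill, restricted to cells inside w[1..2]:
  [1..1]={A,T0}  "b"  orig:{A}
  [2..2]={A,T0}  "b"  orig:{A}
  [1..2]={B,S}  "bb"

Original NTs in T[1,2] deriving "bb": ["B", "S"]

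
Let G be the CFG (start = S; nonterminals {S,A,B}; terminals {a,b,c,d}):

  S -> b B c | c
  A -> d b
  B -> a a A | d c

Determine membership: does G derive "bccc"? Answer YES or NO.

Convert to CNF:
  S -> T1 X5 | c
  A -> T0 T1
  B -> T0 T3 | T2 X4
  T0 -> d
  T1 -> b
  T2 -> a
  T3 -> c
  X4 -> T2 A
  X5 -> B T3

Fill CYK table bottom-up:
  cell(0,0) b: {T1}  orig:{}
  cell(1,1) c: {S,T3}  orig:{S}
  cell(2,2) c: {S,T3}  orig:{S}
  cell(3,3) c: {S,T3}  orig:{S}
  cell(0,1) bc: ∅
  cell(1,2) cc: ∅
  cell(2,3) cc: ∅
  cell(0,2) bcc: ∅
  cell(1,3) ccc: ∅
  cell(0,3) bccc: ∅

S ∉ T[0,3] ⇒ NO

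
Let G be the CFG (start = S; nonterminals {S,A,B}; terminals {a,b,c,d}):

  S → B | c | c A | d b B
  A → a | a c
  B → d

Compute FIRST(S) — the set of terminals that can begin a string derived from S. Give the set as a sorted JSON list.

FIRST iteration:
round 1:
  A via A→a: +{a}
  B via B→d: +{d}
  S via S→B: +{d}
  S via S→c: +{c}
  FIRST[S]={c,d}  FIRST[A]={a}  FIRST[B]={d}
round 2: — fixpoint
  FIRST[S]={c,d}  FIRST[A]={a}  FIRST[B]={d}

FIRST(S) = ["c", "d"]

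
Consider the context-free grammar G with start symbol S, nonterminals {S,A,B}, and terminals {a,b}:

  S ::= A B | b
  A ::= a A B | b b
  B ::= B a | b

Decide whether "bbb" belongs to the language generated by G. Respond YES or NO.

Convert to CNF:
  S -> A B | b
  A -> T0 X2 | T1 T1
  B -> B T0 | b
  T0 -> a
  T1 -> b
  X2 -> A B

CYK table (by increasing span):
  cell(0,0) b: {B,S,T1}  orig:{B,S}
  cell(1,1) b: {B,S,T1}  orig:{B,S}
  cell(2,2) b: {B,S,T1}  orig:{B,S}
  cell(0,1) bb: {A}
  cell(1,2) bb: {A}
  cell(0,2) bbb: {S,X2}  orig:{S}

S ∈ T[0,2] ⇒ YES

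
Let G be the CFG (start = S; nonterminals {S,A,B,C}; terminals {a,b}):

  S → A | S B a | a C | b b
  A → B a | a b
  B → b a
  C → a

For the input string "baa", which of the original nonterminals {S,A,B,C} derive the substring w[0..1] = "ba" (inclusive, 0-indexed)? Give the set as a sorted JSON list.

Convert to CNF:
  S -> B T0 | S X2 | T0 C | T0 T1 | T1 T1
  A -> B T0 | T0 T1
  B -> T1 T0
  C -> a
  T0 -> a
  T1 -> b
  X2 -> B T0

CYK fill — only the sub-triangle for w[0..1]:
  [0..0]={T1}  "b"  orig:{}
  [1..1]={C,T0}  "a"  orig:{C}
  [0..1]={B}  "ba"

Original NTs in T[0,1] deriving "ba": ["B"]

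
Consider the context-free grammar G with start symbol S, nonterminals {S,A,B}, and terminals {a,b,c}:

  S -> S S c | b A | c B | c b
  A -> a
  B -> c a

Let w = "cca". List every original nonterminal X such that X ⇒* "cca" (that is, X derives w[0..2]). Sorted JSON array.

Convert to CNF:
  S -> S X3 | T0 B | T0 T2 | T2 A
  A -> a
  B -> T0 T1
  T0 -> c
  T1 -> a
  T2 -> b
  X3 -> S T0

CYK table (by increasing span) (cells [i..j] with 0 ≤ i ≤ j ≤ 2 only):
  T[0,0] 'c' = {T0}  orig:{}
  T[1,1] 'c' = {T0}  orig:{}
  T[2,2] 'a' = {A,T1}  orig:{A}
  T[0,1] 'cc' = ∅
  T[1,2] 'ca' = {B}
  T[0,2] 'cca' = {S}

Original NTs in T[0,2] deriving "cca": ["S"]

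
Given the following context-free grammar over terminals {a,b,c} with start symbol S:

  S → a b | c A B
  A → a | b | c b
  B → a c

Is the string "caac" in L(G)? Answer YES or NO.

CNF form of G:
  S -> T0 X3 | T2 T1
  A -> T0 T1 | a | b
  B -> T2 T0
  T0 -> c
  T1 -> b
  T2 -> a
  X3 -> A B

CYK table (by increasing span):
  cell(0,0) c: {T0}  orig:{}
  cell(1,1) a: {A,T2}  orig:{A}
  cell(2,2) a: {A,T2}  orig:{A}
  cell(3,3) c: {T0}  orig:{}
  cell(0,1) ca: ∅
  cell(1,2) aa: ∅
  cell(2,3) ac: {B}
  cell(0,2) caa: ∅
  cell(1,3) aac: {X3}  orig:{}
  cell(0,3) caac: {S}

S ∈ T[0,3] ⇒ YES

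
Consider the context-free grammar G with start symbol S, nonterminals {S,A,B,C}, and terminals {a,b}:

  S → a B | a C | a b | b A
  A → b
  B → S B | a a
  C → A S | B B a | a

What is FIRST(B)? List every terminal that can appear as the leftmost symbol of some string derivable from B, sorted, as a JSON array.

FIRST sets, iterate to fixpoint:
round 1:
  A via A→b: +{b}
  B via B→a a: +{a}
  C via C→A S: +{b}
  C via C→B B a: +{a}
  S via S→a B: +{a}
  S via S→b A: +{b}
  FIRST[S]={a,b}  FIRST[A]={b}  FIRST[B]={a}  FIRST[C]={a,b}
round 2:
  B via B→S B: +{b}
  FIRST[S]={a,b}  FIRST[A]={b}  FIRST[B]={a,b}  FIRST[C]={a,b}
round 3: (stable)
  FIRST[S]={a,b}  FIRST[A]={b}  FIRST[B]={a,b}  FIRST[C]={a,b}

FIRST(B) = ["a", "b"]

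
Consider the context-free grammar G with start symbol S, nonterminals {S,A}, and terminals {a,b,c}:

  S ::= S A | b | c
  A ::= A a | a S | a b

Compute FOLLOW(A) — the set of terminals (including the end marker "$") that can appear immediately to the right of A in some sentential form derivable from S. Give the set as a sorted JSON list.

FIRST sets, iterate to fixpoint:
round 1:
  A via A→a S: +{a}
  S via S→b: +{b}
  S via S→c: +{c}
  FIRST(S)={b,c}  FIRST(A)={a}
round 2: — fixpoint
  FIRST(S)={b,c}  FIRST(A)={a}

FOLLOW iteration:
FOLLOW(S) := {$}
iter 1:
  A→A a: FOLLOW(A) ⊇ FIRST(a) = {a}; new: +{a}
  A→a S: FOLLOW(S) ⊇ FOLLOW(A) ⊇ {a}; new: +{a}
  S→S A: FOLLOW(A) ⊇ FOLLOW(S) ⊇ {$,a}; new: +{$}
  FOLLOW(S)={$,a}  FOLLOW(A)={$,a}
iter 2: (stable)
  FOLLOW(S)={$,a}  FOLLOW(A)={$,a}

FOLLOW(A) = ["$", "a"]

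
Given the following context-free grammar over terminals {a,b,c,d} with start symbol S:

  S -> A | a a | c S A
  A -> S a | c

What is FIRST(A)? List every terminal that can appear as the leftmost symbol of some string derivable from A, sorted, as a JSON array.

Compute FIRST by fixpoint:
round 1:
  A via A→c: +{c}
  S via S→A: +{c}
  S via S→a a: +{a}
  FIRST[S]={a,c}  FIRST[A]={c}
round 2:
  A via A→S a: +{a}
  FIRST[S]={a,c}  FIRST[A]={a,c}
round 3: (no change)
  FIRST[S]={a,c}  FIRST[A]={a,c}

FIRST(A) = ["a", "c"]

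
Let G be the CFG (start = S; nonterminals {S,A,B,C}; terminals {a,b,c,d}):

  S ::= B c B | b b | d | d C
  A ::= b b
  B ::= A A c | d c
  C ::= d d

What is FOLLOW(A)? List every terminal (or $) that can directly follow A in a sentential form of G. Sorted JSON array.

FIRST iteration:
pass 1:
  A via A→b b: +{b}
  B via B→A A c: +{b}
  B via B→d c: +{d}
  C via C→d d: +{d}
  S via S→B c B: +{b,d}
  FIRST(S)={b,d}  FIRST(A)={b}  FIRST(B)={b,d}  FIRST(C)={d}
pass 2: done
  FIRST(S)={b,d}  FIRST(A)={b}  FIRST(B)={b,d}  FIRST(C)={d}

FOLLOW iteration:
initialize: $ ∈ FOLLOW(S)
round 1:
  B→A A c: FOLLOW(A) ⊇ FIRST(A) = {b}; new: +{b}
  B→A A c: FOLLOW(A) ⊇ FIRST(c) = {c}; new: +{c}
  S→B c B: FOLLOW(B) ⊇ FIRST(c) = {c}; new: +{c}
  S→B c B: FOLLOW(B) ⊇ FOLLOW(S) ⊇ {$}; new: +{$}
  S→d C: FOLLOW(C) ⊇ FOLLOW(S) ⊇ {$}; new: +{$}
  FOLLOW[S]={$}  FOLLOW[A]={b,c}  FOLLOW[B]={$,c}  FOLLOW[C]={$}
round 2: — fixpoint
  FOLLOW[S]={$}  FOLLOW[A]={b,c}  FOLLOW[B]={$,c}  FOLLOW[C]={$}

FOLLOW(A) = ["b", "c"]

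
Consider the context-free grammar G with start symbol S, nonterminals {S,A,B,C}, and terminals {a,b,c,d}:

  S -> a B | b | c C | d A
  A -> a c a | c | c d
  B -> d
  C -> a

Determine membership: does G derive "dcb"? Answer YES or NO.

CNF form of G:
  S -> T0 B | T1 C | T2 A | b
  A -> T0 X3 | T1 T2 | c
  B -> d
  C -> a
  T0 -> a
  T1 -> c
  T2 -> d
  X3 -> T1 T0

CYK table (by increasing span):
  T[0,0] 'd' = {B,T2}  orig:{B}
  T[1,1] 'c' = {A,T1}  orig:{A}
  T[2,2] 'b' = {S}
  T[0,1] 'dc' = {S}
  T[1,2] 'cb' = ∅
  T[0,2] 'dcb' = ∅

S ∉ T[0,2] ⇒ NO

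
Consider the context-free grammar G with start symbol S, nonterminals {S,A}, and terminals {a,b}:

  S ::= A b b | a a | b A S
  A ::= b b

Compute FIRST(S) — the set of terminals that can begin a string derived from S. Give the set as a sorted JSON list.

Compute FIRST by fixpoint:
[1]
  A via A→b b: +{b}
  S via S→A b b: +{b}
  S via S→a a: +{a}
  FIRST[S]={a,b}  FIRST[A]={b}
[2] — fixpoint
  FIRST[S]={a,b}  FIRST[A]={b}

FIRST(S) = ["a", "b"]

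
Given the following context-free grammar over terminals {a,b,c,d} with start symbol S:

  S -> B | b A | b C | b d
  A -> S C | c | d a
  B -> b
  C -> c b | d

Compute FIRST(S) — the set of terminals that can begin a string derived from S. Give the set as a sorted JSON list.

FIRST iteration:
pass 1:
  A via A→c: +{c}
  A via A→d a: +{d}
  B via B→b: +{b}
  C via C→c b: +{c}
  C via C→d: +{d}
  S via S→B: +{b}
  FIRST[S]={b}  FIRST[A]={c,d}  FIRST[B]={b}  FIRST[C]={c,d}
pass 2:
  A via A→S C: +{b}
  FIRST[S]={b}  FIRST[A]={b,c,d}  FIRST[B]={b}  FIRST[C]={c,d}
pass 3: — fixpoint
  FIRST[S]={b}  FIRST[A]={b,c,d}  FIRST[B]={b}  FIRST[C]={c,d}

FIRST(S) = ["b"]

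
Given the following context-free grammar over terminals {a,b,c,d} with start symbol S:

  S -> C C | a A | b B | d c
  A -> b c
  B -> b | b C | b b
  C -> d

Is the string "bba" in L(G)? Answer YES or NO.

Convert to CNF:
  S -> C C | T0 B | T2 A | T3 T1
  A -> T0 T1
  B -> T0 C | T0 T0 | b
  C -> d
  T0 -> b
  T1 -> c
  T2 -> a
  T3 -> d

CYK table (by increasing span):
  [0..0]={B,T0}  "b"  orig:{B}
  [1..1]={B,T0}  "b"  orig:{B}
  [2..2]={T2}  "a"  orig:{}
  [0..1]={B,S}  "bb"
  [1..2]=∅  "ba"
  [0..2]=∅  "bba"

S ∉ T[0,2] ⇒ NO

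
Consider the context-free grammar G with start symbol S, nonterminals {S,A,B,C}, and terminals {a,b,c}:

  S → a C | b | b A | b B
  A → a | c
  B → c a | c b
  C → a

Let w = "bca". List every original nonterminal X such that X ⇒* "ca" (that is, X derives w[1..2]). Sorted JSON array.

Convert to CNF:
  S -> T1 C | T2 A | T2 B | b
  A -> a | c
  B -> T0 T1 | T0 T2
  C -> a
  T0 -> c
  T1 -> a
  T2 -> b

CYK table (by increasing span) — only the sub-triangle for w[1..2]:
  cell(1,1) c: {A,T0}  orig:{A}
  cell(2,2) a: {A,C,T1}  orig:{A,C}
  cell(1,2) ca: {B}

Original NTs in T[1,2] deriving "ca": ["B"]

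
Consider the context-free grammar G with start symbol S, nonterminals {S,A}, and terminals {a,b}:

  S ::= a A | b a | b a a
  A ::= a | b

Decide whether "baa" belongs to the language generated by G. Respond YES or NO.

Convert to CNF:
  S -> T0 A | T1 T0 | T1 X2
  A -> a | b
  T0 -> a
  T1 -> b
  X2 -> T0 T0

CYK fill:
  cell(0,0) b: {A,T1}  orig:{A}
  cell(1,1) a: {A,T0}  orig:{A}
  cell(2,2) a: {A,T0}  orig:{A}
  cell(0,1) ba: {S}
  cell(1,2) aa: {S,X2}  orig:{S}
  cell(0,2) baa: {S}

S ∈ T[0,2] ⇒ YES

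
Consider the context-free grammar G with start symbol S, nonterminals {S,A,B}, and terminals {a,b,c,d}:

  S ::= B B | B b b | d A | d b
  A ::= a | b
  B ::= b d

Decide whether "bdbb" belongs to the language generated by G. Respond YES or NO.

Convert to CNF:
  S -> B B | B X2 | T1 A | T1 T0
  A -> a | b
  B -> T0 T1
  T0 -> b
  T1 -> d
  X2 -> T0 T0

Fill CYK table bottom-up:
  cell(0,0) b: {A,T0}  orig:{A}
  cell(1,1) d: {T1}  orig:{}
  cell(2,2) b: {A,T0}  orig:{A}
  cell(3,3) b: {A,T0}  orig:{A}
  cell(0,1) bd: {B}
  cell(1,2) db: {S}
  cell(2,3) bb: {X2}  orig:{}
  cell(0,2) bdb: ∅
  cell(1,3) dbb: ∅
  cell(0,3) bdbb: {S}

S ∈ T[0,3] ⇒ YES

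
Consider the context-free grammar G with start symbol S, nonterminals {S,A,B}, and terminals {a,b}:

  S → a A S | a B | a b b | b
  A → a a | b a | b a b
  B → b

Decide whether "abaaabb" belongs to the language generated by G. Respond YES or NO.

CNF form of G:
  S -> T0 B | T0 X3 | T0 X4 | b
  A -> T0 T0 | T1 T0 | T1 X2
  B -> b
  T0 -> a
  T1 -> b
  X2 -> T0 T1
  X3 -> A S
  X4 -> T1 T1

Fill CYK table bottom-up:
  cell(0,0) a: {T0}  orig:{}
  cell(1,1) b: {B,S,T1}  orig:{B,S}
  cell(2,2) a: {T0}  orig:{}
  cell(3,3) a: {T0}  orig:{}
  cell(4,4) a: {T0}  orig:{}
  cell(5,5) b: {B,S,T1}  orig:{B,S}
  cell(6,6) b: {B,S,T1}  orig:{B,S}
  cell(0,1) ab: {S,X2}  orig:{S}
  cell(1,2) ba: {A}
  cell(2,3) aa: {A}
  cell(3,4) aa: {A}
  cell(4,5) ab: {S,X2}  orig:{S}
  cell(5,6) bb: {X4}  orig:{}
  cell(0,2) aba: ∅
  cell(1,3) baa: ∅
  cell(2,4) aaa: ∅
  cell(3,5) aab: {X3}  orig:{}
  cell(4,6) abb: {S}
  cell(0,3) abaa: ∅
  cell(1,4) baaa: ∅
  cell(2,5) aaab: {S,X3}  orig:{S}
  cell(3,6) aabb: ∅
  cell(0,4) abaaa: ∅
  cell(1,5) baaab: ∅
  cell(2,6) aaabb: {X3}  orig:{}
  cell(0,5) abaaab: ∅
  cell(1,6) baaabb: ∅
  cell(0,6) abaaabb: ∅

S ∉ T[0,6] ⇒ NO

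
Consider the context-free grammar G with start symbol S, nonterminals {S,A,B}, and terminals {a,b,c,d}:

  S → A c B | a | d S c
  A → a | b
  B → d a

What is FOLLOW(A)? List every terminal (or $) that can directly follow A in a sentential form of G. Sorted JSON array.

FIRST iteration:
pass 1:
  A via A→a: +{a}
  A via A→b: +{b}
  B via B→d a: +{d}
  S via S→A c B: +{a,b}
  S via S→d S c: +{d}
  FIRST(S)={a,b,d}  FIRST(A)={a,b}  FIRST(B)={d}
pass 2: (no change)
  FIRST(S)={a,b,d}  FIRST(A)={a,b}  FIRST(B)={d}

FOLLOW iteration:
FOLLOW(S) := {$}
iter 1:
  S→A c B: FOLLOW(A) ⊇ FIRST(c) = {c}; new: +{c}
  S→A c B: FOLLOW(B) ⊇ FOLLOW(S) ⊇ {$}; new: +{$}
  S→d S c: FOLLOW(S) ⊇ FIRST(c) = {c}; new: +{c}
  S: {$,c}  A: {c}  B: {$}
iter 2:
  S→A c B: FOLLOW(B) ⊇ FOLLOW(S) ⊇ {$,c}; new: +{c}
  S: {$,c}  A: {c}  B: {$,c}
iter 3: (stable)
  S: {$,c}  A: {c}  B: {$,c}

FOLLOW(A) = ["c"]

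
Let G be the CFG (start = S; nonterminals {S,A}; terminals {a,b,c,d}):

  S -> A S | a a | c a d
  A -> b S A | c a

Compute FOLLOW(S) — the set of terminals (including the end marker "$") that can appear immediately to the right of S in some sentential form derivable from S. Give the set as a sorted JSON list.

FIRST iteration:
round 1:
  A via A→b S A: +{b}
  A via A→c a: +{c}
  S via S→A S: +{b,c}
  S via S→a a: +{a}
  S: {a,b,c}  A: {b,c}
round 2: done
  S: {a,b,c}  A: {b,c}

FOLLOW sets:
FOLLOW(S) := {$}
pass 1:
  A→b S A: FOLLOW(S) ⊇ FIRST(A) = {b,c}; new: +{b,c}
  S→A S: FOLLOW(A) ⊇ FIRST(S) = {a,b,c}; new: +{a,b,c}
  FOLLOW(S)={$,b,c}  FOLLOW(A)={a,b,c}
pass 2: — fixpoint
  FOLLOW(S)={$,b,c}  FOLLOW(A)={a,b,c}

FOLLOW(S) = ["$", "b", "c"]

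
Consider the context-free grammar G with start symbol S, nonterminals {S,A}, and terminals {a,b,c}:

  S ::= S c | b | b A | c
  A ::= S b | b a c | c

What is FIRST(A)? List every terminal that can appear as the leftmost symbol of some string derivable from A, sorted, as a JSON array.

FIRST iteration:
round 1:
  A via A→b a c: +{b}
  A via A→c: +{c}
  S via S→b: +{b}
  S via S→c: +{c}
  FIRST(S)={b,c}  FIRST(A)={b,c}
round 2: — fixpoint
  FIRST(S)={b,c}  FIRST(A)={b,c}

FIRST(A) = ["b", "c"]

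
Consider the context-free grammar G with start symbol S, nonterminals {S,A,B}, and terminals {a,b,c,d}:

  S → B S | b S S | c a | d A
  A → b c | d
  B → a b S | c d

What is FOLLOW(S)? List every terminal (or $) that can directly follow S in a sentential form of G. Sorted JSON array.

Compute FIRST by fixpoint:
[1]
  A via A→b c: +{b}
  A via A→d: +{d}
  B via B→a b S: +{a}
  B via B→c d: +{c}
  S via S→B S: +{a,c}
  S via S→b S S: +{b}
  S via S→d A: +{d}
  S: {a,b,c,d}  A: {b,d}  B: {a,c}
[2] (no change)
  S: {a,b,c,d}  A: {b,d}  B: {a,c}

Compute FOLLOW by fixpoint:
FOLLOW(S) := {$}
pass 1:
  S→B S: FOLLOW(B) ⊇ FIRST(S) = {a,b,c,d}; new: +{a,b,c,d}
  S→b S S: FOLLOW(S) ⊇ FIRST(S) = {a,b,c,d}; new: +{a,b,c,d}
  S→d A: FOLLOW(A) ⊇ FOLLOW(S) ⊇ {$,a,b,c,d}; new: +{$,a,b,c,d}
  S: {$,a,b,c,d}  A: {$,a,b,c,d}  B: {a,b,c,d}
pass 2: (stable)
  S: {$,a,b,c,d}  A: {$,a,b,c,d}  B: {a,b,c,d}

FOLLOW(S) = ["$", "a", "b", "c", "d"]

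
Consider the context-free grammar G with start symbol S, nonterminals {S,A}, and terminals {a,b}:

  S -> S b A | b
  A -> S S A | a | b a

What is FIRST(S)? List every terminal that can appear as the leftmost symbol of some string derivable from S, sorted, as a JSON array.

Compute FIRST by fixpoint:
round 1:
  A via A→a: +{a}
  A via A→b a: +{b}
  S via S→b: +{b}
  FIRST(S)={b}  FIRST(A)={a,b}
round 2: (stable)
  FIRST(S)={b}  FIRST(A)={a,b}

FIRST(S) = ["b"]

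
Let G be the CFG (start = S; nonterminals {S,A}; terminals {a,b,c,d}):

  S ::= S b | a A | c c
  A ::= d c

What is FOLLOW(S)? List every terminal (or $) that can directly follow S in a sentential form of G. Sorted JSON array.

Compute FIRST by fixpoint:
pass 1:
  A via A→d c: +{d}
  S via S→a A: +{a}
  S via S→c c: +{c}
  FIRST[S]={a,c}  FIRST[A]={d}
pass 2: (no change)
  FIRST[S]={a,c}  FIRST[A]={d}

FOLLOW sets:
seed FOLLOW(S) with $
iter 1:
  S→S b: FOLLOW(S) ⊇ FIRST(b) = {b}; new: +{b}
  S→a A: FOLLOW(A) ⊇ FOLLOW(S) ⊇ {$,b}; new: +{$,b}
  FOLLOW[S]={$,b}  FOLLOW[A]={$,b}
iter 2: done
  FOLLOW[S]={$,b}  FOLLOW[A]={$,b}

FOLLOW(S) = ["$", "b"]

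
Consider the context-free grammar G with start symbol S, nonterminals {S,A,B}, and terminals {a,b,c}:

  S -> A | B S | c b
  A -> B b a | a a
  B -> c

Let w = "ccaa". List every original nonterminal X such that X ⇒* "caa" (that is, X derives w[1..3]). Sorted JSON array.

CNF form of G:
  S -> B S | B X4 | T1 T1 | T2 T0
  A -> B X3 | T1 T1
  B -> c
  T0 -> b
  T1 -> a
  T2 -> c
  X3 -> T0 T1
  X4 -> T0 T1

CYK table (by increasing span) — only the sub-triangle for w[1..3]:
  cell(1,1) c: {B,T2}  orig:{B}
  cell(2,2) a: {T1}  orig:{}
  cell(3,3) a: {T1}  orig:{}
  cell(1,2) ca: ∅
  cell(2,3) aa: {A,S}
  cell(1,3) caa: {S}

Original NTs in T[1,3] deriving "caa": ["S"]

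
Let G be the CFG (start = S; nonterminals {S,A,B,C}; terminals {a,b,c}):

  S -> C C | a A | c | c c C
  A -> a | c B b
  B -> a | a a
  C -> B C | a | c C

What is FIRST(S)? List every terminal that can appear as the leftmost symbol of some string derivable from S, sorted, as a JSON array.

Compute FIRST by fixpoint:
[1]
  A via A→a: +{a}
  A via A→c B b: +{c}
  B via B→a: +{a}
  C via C→B C: +{a}
  C via C→c C: +{c}
  S via S→C C: +{a,c}
  FIRST[S]={a,c}  FIRST[A]={a,c}  FIRST[B]={a}  FIRST[C]={a,c}
[2] done
  FIRST[S]={a,c}  FIRST[A]={a,c}  FIRST[B]={a}  FIRST[C]={a,c}

FIRST(S) = ["a", "c"]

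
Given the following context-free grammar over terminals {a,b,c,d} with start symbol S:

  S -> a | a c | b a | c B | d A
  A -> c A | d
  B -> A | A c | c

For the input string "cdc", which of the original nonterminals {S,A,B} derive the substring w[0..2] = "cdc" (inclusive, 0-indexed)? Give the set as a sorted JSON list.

CNF form of G:
  S -> T0 B | T1 T0 | T2 T1 | T3 A | a
  A -> T0 A | d
  B -> A T0 | T0 A | c | d
  T0 -> c
  T1 -> a
  T2 -> b
  T3 -> d

CYK table (by increasing span) (cells [i..j] with 0 ≤ i ≤ j ≤ 2 only):
  T[0,0] 'c' = {B,T0}  orig:{B}
  T[1,1] 'd' = {A,B,T3}  orig:{A,B}
  T[2,2] 'c' = {B,T0}  orig:{B}
  T[0,1] 'cd' = {A,B,S}
  T[1,2] 'dc' = {B}
  T[0,2] 'cdc' = {B,S}

Original NTs in T[0,2] deriving "cdc": ["B", "S"]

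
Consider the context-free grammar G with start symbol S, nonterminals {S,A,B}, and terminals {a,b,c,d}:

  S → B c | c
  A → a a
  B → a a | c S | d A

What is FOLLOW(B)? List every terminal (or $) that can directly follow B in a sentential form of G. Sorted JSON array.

FIRST sets, iterate to fixpoint:
iter 1:
  A via A→a a: +{a}
  B via B→a a: +{a}
  B via B→c S: +{c}
  B via B→d A: +{d}
  S via S→B c: +{a,c,d}
  S: {a,c,d}  A: {a}  B: {a,c,d}
iter 2: (no change)
  S: {a,c,d}  A: {a}  B: {a,c,d}

FOLLOW iteration:
seed FOLLOW(S) with $
iter 1:
  S→B c: FOLLOW(B) ⊇ FIRST(c) = {c}; new: +{c}
  FOLLOW(S)={$}  FOLLOW(A)={}  FOLLOW(B)={c}
iter 2:
  B→c S: FOLLOW(S) ⊇ FOLLOW(B) ⊇ {c}; new: +{c}
  B→d A: FOLLOW(A) ⊇ FOLLOW(B) ⊇ {c}; new: +{c}
  FOLLOW(S)={$,c}  FOLLOW(A)={c}  FOLLOW(B)={c}
iter 3: — fixpoint
  FOLLOW(S)={$,c}  FOLLOW(A)={c}  FOLLOW(B)={c}

FOLLOW(B) = ["c"]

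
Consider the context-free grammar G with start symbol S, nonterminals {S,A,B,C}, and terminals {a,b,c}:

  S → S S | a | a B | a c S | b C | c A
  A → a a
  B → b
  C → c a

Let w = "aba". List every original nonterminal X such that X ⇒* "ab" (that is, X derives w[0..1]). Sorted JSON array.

CNF form of G:
  S -> S S | T0 B | T0 X3 | T1 A | T2 C | a
  A -> T0 T0
  B -> b
  C -> T1 T0
  T0 -> a
  T1 -> c
  T2 -> b
  X3 -> T1 S

CYK fill (cells [i..j] with 0 ≤ i ≤ j ≤ 1 only):
  T[0,0] 'a' = {S,T0}  orig:{S}
  T[1,1] 'b' = {B,T2}  orig:{B}
  T[0,1] 'ab' = {S}

Original NTs in T[0,1] deriving "ab": ["S"]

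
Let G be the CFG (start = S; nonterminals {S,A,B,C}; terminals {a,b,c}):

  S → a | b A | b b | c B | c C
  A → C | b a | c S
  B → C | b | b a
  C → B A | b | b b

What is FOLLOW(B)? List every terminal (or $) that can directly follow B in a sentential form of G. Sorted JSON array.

FIRST sets, iterate to fixpoint:
iter 1:
  A via A→b a: +{b}
  A via A→c S: +{c}
  B via B→b: +{b}
  C via C→B A: +{b}
  S via S→a: +{a}
  S via S→b A: +{b}
  S via S→c B: +{c}
  S: {a,b,c}  A: {b,c}  B: {b}  C: {b}
iter 2: — fixpoint
  S: {a,b,c}  A: {b,c}  B: {b}  C: {b}

FOLLOW sets:
seed FOLLOW(S) with $
[1]
  C→B A: FOLLOW(B) ⊇ FIRST(A) = {b,c}; new: +{b,c}
  S→b A: FOLLOW(A) ⊇ FOLLOW(S) ⊇ {$}; new: +{$}
  S→c B: FOLLOW(B) ⊇ FOLLOW(S) ⊇ {$}; new: +{$}
  S→c C: FOLLOW(C) ⊇ FOLLOW(S) ⊇ {$}; new: +{$}
  FOLLOW[S]={$}  FOLLOW[A]={$}  FOLLOW[B]={$,b,c}  FOLLOW[C]={$}
[2]
  B→C: FOLLOW(C) ⊇ FOLLOW(B) ⊇ {$,b,c}; new: +{b,c}
  C→B A: FOLLOW(A) ⊇ FOLLOW(C) ⊇ {$,b,c}; new: +{b,c}
  FOLLOW[S]={$}  FOLLOW[A]={$,b,c}  FOLLOW[B]={$,b,c}  FOLLOW[C]={$,b,c}
[3]
  A→c S: FOLLOW(S) ⊇ FOLLOW(A) ⊇ {$,b,c}; new: +{b,c}
  FOLLOW[S]={$,b,c}  FOLLOW[A]={$,b,c}  FOLLOW[B]={$,b,c}  FOLLOW[C]={$,b,c}
[4] — fixpoint
  FOLLOW[S]={$,b,c}  FOLLOW[A]={$,b,c}  FOLLOW[B]={$,b,c}  FOLLOW[C]={$,b,c}

FOLLOW(B) = ["$", "b", "c"]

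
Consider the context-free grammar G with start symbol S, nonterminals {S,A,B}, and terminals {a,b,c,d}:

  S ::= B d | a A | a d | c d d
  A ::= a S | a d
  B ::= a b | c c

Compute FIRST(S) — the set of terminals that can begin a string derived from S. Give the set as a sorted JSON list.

FIRST sets, iterate to fixpoint:
round 1:
  A via A→a S: +{a}
  B via B→a b: +{a}
  B via B→c c: +{c}
  S via S→B d: +{a,c}
  FIRST[S]={a,c}  FIRST[A]={a}  FIRST[B]={a,c}
round 2: — fixpoint
  FIRST[S]={a,c}  FIRST[A]={a}  FIRST[B]={a,c}

FIRST(S) = ["a", "c"]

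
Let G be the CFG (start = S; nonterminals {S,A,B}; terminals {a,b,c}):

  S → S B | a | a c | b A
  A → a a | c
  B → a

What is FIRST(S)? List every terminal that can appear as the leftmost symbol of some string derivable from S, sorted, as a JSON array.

FIRST sets, iterate to fixpoint:
round 1:
  A via A→a a: +{a}
  A via A→c: +{c}
  B via B→a: +{a}
  S via S→a: +{a}
  S via S→b A: +{b}
  FIRST(S)={a,b}  FIRST(A)={a,c}  FIRST(B)={a}
round 2: (no change)
  FIRST(S)={a,b}  FIRST(A)={a,c}  FIRST(B)={a}

FIRST(S) = ["a", "b"]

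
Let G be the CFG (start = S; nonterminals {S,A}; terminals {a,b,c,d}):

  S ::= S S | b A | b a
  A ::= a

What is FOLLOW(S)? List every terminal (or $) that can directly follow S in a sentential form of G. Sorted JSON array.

FIRST sets, iterate to fixpoint:
round 1:
  A via A→a: +{a}
  S via S→b A: +{b}
  FIRST[S]={b}  FIRST[A]={a}
round 2: (no change)
  FIRST[S]={b}  FIRST[A]={a}

Compute FOLLOW by fixpoint:
FOLLOW(S) := {$}
iter 1:
  S→S S: FOLLOW(S) ⊇ FIRST(S) = {b}; new: +{b}
  S→b A: FOLLOW(A) ⊇ FOLLOW(S) ⊇ {$,b}; new: +{$,b}
  FOLLOW(S)={$,b}  FOLLOW(A)={$,b}
iter 2: (stable)
  FOLLOW(S)={$,b}  FOLLOW(A)={$,b}

FOLLOW(S) = ["$", "b"]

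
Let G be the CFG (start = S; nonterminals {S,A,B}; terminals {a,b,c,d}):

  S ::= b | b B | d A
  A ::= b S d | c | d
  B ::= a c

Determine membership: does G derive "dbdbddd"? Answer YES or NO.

Convert to CNF:
  S -> T0 B | T1 A | b
  A -> T0 X4 | c | d
  B -> T2 T3
  T0 -> b
  T1 -> d
  T2 -> a
  T3 -> c
  X4 -> S T1

CYK table (by increasing span):
  cell(0,0) d: {A,T1}  orig:{A}
  cell(1,1) b: {S,T0}  orig:{S}
  cell(2,2) d: {A,T1}  orig:{A}
  cell(3,3) b: {S,T0}  orig:{S}
  cell(4,4) d: {A,T1}  orig:{A}
  cell(5,5) d: {A,T1}  orig:{A}
  cell(6,6) d: {A,T1}  orig:{A}
  cell(0,1) db: ∅
  cell(1,2) bd: {X4}  orig:{}
  cell(2,3) db: ∅
  cell(3,4) bd: {X4}  orig:{}
  cell(4,5) dd: {S}
  cell(5,6) dd: {S}
  cell(0,2) dbd: ∅
  cell(1,3) bdb: ∅
  cell(2,4) dbd: ∅
  cell(3,5) bdd: ∅
  cell(4,6) ddd: {X4}  orig:{}
  cell(0,3) dbdb: ∅
  cell(1,4) bdbd: ∅
  cell(2,5) dbdd: ∅
  cell(3,6) bddd: {A}
  cell(0,4) dbdbd: ∅
  cell(1,5) bdbdd: ∅
  cell(2,6) dbddd: {S}
  cell(0,5) dbdbdd: ∅
  cell(1,6) bdbddd: ∅
  cell(0,6) dbdbddd: ∅

S ∉ T[0,6] ⇒ NO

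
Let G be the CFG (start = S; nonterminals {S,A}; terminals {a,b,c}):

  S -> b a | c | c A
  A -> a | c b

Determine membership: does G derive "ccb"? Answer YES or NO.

CNF form of G:
  S -> T0 A | T1 T2 | c
  A -> T0 T1 | a
  T0 -> c
  T1 -> b
  T2 -> a

CYK fill:
  T[0,0] 'c' = {S,T0}  orig:{S}
  T[1,1] 'c' = {S,T0}  orig:{S}
  T[2,2] 'b' = {T1}  orig:{}
  T[0,1] 'cc' = ∅
  T[1,2] 'cb' = {A}
  T[0,2] 'ccb' = {S}

S ∈ T[0,2] ⇒ YES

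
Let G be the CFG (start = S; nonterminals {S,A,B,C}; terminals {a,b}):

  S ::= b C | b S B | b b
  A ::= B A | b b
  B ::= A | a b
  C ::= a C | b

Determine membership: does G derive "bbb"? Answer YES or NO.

CNF form of G:
  S -> T0 C | T0 T0 | T0 X2
  A -> B A | T0 T0
  B -> B A | T0 T0 | T1 T0
  C -> T1 C | b
  T0 -> b
  T1 -> a
  X2 -> S B

Fill CYK table bottom-up:
  [0..0]={C,T0}  "b"  orig:{C}
  [1..1]={C,T0}  "b"  orig:{C}
  [2..2]={C,T0}  "b"  orig:{C}
  [0..1]={A,B,S}  "bb"
  [1..2]={A,B,S}  "bb"
  [0..2]=∅  "bbb"

S ∉ T[0,2] ⇒ NO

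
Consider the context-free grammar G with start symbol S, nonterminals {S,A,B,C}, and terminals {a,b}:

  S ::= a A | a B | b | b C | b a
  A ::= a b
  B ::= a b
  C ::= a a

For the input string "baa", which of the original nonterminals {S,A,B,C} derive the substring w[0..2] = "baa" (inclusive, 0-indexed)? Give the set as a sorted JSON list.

Convert to CNF:
  S -> T0 A | T0 B | T1 C | T1 T0 | b
  A -> T0 T1
  B -> T0 T1
  C -> T0 T0
  T0 -> a
  T1 -> b

CYK fill, restricted to cells inside w[0..2]:
  [0..0]={S,T1}  "b"  orig:{S}
  [1..1]={T0}  "a"  orig:{}
  [2..2]={T0}  "a"  orig:{}
  [0..1]={S}  "ba"
  [1..2]={C}  "aa"
  [0..2]={S}  "baa"

Original NTs in T[0,2] deriving "baa": ["S"]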